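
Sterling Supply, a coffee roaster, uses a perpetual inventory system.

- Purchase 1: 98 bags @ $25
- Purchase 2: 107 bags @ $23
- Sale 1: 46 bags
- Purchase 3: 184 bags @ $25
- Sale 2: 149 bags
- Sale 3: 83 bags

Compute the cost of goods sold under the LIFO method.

Sale 1 (46) [LIFO — newest first]: 46 @ $23 = $1,058
Sale 2 (149) [LIFO — newest first]: 149 @ $25 = $3,725
Sale 3 (83) [LIFO — newest first]: 35 @ $25 + 48 @ $23 = $1,979
Total COGS = $1,058 + $3,725 + $1,979 = $6,762
Ending inventory: 98 @ $25 + 13 @ $23 = $2,749
Check: goods available $9,511 = COGS $6,762 + ending $2,749

COGS = $6,762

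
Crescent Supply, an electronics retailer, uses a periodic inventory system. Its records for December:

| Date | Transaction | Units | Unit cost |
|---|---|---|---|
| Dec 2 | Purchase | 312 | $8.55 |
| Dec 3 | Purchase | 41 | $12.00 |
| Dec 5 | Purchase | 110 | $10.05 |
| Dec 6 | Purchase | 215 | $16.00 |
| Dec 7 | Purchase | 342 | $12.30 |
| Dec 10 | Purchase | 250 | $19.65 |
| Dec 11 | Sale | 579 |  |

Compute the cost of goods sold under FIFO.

COGS = $6,121.10

Dec 11, 579 sold [FIFO — oldest first]: 312 @ $8.55 + 41 @ $12.00 + 110 @ $10.05 + 116 @ $16.00 = $6,121.10
Ending inventory: 99 @ $16.00 + 342 @ $12.30 + 250 @ $19.65 = $10,703.10
Check: goods available $16,824.20 = COGS $6,121.10 + ending $10,703.10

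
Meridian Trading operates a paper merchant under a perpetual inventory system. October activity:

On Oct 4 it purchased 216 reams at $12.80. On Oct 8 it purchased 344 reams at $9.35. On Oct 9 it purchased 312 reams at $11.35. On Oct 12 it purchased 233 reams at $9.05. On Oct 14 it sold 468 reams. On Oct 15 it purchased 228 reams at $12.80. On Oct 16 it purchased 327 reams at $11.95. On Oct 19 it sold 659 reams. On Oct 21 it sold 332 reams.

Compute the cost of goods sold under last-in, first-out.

COGS = $15,884.30

Oct 14, 468 sold [LIFO — newest first]: 233 @ $9.05 + 235 @ $11.35 = $4,775.90
Oct 19, 659 sold [LIFO — newest first]: 327 @ $11.95 + 228 @ $12.80 + 77 @ $11.35 + 27 @ $9.35 = $7,952.45
Oct 21, 332 sold [LIFO — newest first]: 317 @ $9.35 + 15 @ $12.80 = $3,155.95
Total COGS = $4,775.90 + $7,952.45 + $3,155.95 = $15,884.30
Ending inventory: 201 @ $12.80 = $2,572.80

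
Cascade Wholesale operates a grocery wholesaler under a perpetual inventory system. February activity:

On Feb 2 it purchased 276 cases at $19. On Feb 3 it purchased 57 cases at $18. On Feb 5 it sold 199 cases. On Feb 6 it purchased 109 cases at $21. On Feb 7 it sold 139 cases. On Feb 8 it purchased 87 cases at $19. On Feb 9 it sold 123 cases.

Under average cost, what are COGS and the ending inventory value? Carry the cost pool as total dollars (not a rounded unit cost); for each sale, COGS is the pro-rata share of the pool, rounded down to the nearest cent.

COGS = $8,890.27; ending inventory = $1,321.73

After Feb 2: 276 on hand, pool $5,244.00 (≈ $19.0000 each)
After Feb 3: 333 on hand, pool $6,270.00 (≈ $18.8288 each)
Feb 5, sell 199: 199/333 × $6,270.00 → $3,746.93
After Feb 6: 243 on hand, pool $4,812.07 (≈ $19.8028 each)
Feb 7, sell 139: 139/243 × $4,812.07 → $2,752.58
After Feb 8: 191 on hand, pool $3,712.49 (≈ $19.4371 each)
Feb 9, sell 123: 123/191 × $3,712.49 → $2,390.76
Total COGS = $3,746.93 + $2,752.58 + $2,390.76 = $8,890.27
Ending inventory (cost pool remaining) = $1,321.73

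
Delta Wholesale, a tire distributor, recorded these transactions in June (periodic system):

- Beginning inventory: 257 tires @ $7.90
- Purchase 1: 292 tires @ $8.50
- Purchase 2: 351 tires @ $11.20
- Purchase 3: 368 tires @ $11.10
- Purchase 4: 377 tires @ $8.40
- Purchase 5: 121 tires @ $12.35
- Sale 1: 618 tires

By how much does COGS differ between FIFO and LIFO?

FIFO COGS: 257 @ $7.90 + 292 @ $8.50 + 69 @ $11.20 = $5,285.10
LIFO COGS: 121 @ $12.35 + 377 @ $8.40 + 120 @ $11.10 = $5,993.15
Difference = |$5,285.10 − $5,993.15| = $708.05

$708.05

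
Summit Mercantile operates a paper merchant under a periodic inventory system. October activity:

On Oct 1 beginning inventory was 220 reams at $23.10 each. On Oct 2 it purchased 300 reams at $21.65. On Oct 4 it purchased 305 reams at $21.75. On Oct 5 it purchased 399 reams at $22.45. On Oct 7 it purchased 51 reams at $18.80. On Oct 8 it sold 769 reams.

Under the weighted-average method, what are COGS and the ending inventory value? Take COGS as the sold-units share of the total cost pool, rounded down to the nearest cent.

COGS = $16,964.50; ending inventory = $11,162.60

Oct 8, sell 769: 769/1275 × $28,127.10 → $16,964.50
Ending inventory (cost pool remaining) = $11,162.60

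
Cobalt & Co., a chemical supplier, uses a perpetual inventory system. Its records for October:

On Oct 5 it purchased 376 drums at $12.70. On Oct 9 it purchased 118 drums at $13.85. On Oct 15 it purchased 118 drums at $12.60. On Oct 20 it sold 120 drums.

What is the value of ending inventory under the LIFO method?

Ending inventory = $6,381.80

Oct 20, 120 sold [LIFO — newest first]: 118 @ $12.60 + 2 @ $13.85 = $1,514.50
Ending inventory: 376 @ $12.70 + 116 @ $13.85 = $6,381.80
Check: goods available $7,896.30 = COGS $1,514.50 + ending $6,381.80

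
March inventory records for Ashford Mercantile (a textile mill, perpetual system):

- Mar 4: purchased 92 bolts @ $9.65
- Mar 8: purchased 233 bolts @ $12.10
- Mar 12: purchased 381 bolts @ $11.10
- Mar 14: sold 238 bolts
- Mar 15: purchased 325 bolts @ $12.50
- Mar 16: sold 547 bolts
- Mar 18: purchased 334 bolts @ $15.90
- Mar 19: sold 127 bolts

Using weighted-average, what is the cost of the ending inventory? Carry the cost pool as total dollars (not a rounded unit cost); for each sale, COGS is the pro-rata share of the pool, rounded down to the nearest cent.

Ending inventory = $6,406.71

After Mar 4: 92 on hand, pool $887.80 (≈ $9.6500 each)
After Mar 8: 325 on hand, pool $3,707.10 (≈ $11.4065 each)
After Mar 12: 706 on hand, pool $7,936.20 (≈ $11.2411 each)
Mar 14, sell 238: 238/706 × $7,936.20 → $2,675.37
After Mar 15: 793 on hand, pool $9,323.33 (≈ $11.7570 each)
Mar 16, sell 547: 547/793 × $9,323.33 → $6,431.09
After Mar 18: 580 on hand, pool $8,202.84 (≈ $14.1428 each)
Mar 19, sell 127: 127/580 × $8,202.84 → $1,796.13
Total COGS = $2,675.37 + $6,431.09 + $1,796.13 = $10,902.59
Ending inventory (cost pool remaining) = $6,406.71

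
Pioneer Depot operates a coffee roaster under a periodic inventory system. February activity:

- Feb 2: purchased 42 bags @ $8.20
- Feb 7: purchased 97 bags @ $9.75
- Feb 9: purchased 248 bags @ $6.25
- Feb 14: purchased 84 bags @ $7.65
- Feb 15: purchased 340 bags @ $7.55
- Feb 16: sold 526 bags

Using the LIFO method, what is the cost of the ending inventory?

Feb 16, 526 sold [LIFO — newest first]: 340 @ $7.55 + 84 @ $7.65 + 102 @ $6.25 = $3,847.10
Ending inventory: 42 @ $8.20 + 97 @ $9.75 + 146 @ $6.25 = $2,202.65
Check: goods available $6,049.75 = COGS $3,847.10 + ending $2,202.65

Ending inventory = $2,202.65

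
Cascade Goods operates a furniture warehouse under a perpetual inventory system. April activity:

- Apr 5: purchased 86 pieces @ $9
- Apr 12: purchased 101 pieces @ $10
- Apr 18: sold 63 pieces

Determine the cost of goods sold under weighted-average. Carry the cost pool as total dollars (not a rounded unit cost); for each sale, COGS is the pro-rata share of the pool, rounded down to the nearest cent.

COGS = $601.02

After Apr 5: 86 on hand, pool $774.00 (≈ $9.0000 each)
After Apr 12: 187 on hand, pool $1,784.00 (≈ $9.5401 each)
Apr 18, sell 63: 63/187 × $1,784.00 → $601.02
Ending inventory (cost pool remaining) = $1,182.98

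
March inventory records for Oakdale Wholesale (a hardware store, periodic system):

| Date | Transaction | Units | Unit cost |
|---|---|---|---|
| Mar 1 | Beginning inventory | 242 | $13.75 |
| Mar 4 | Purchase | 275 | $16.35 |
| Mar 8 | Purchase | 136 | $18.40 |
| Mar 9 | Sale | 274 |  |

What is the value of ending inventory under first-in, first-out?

Mar 9, 274 sold [FIFO — oldest first]: 242 @ $13.75 + 32 @ $16.35 = $3,850.70
Ending inventory: 243 @ $16.35 + 136 @ $18.40 = $6,475.45

Ending inventory = $6,475.45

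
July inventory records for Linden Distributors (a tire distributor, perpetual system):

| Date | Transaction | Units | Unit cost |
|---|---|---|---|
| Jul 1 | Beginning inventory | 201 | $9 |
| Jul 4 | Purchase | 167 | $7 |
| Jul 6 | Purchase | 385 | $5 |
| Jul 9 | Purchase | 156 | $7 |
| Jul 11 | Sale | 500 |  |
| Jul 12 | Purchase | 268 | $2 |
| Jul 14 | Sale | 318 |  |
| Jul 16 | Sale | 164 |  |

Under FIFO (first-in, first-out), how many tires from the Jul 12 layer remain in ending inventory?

Jul 11, 500 sold [FIFO — oldest first]: 201 @ $9 + 167 @ $7 + 132 @ $5 = $3,638
Jul 14, 318 sold [FIFO — oldest first]: 253 @ $5 + 65 @ $7 = $1,720
Jul 16, 164 sold [FIFO — oldest first]: 91 @ $7 + 73 @ $2 = $783
Total COGS = $3,638 + $1,720 + $783 = $6,141
Ending inventory: 195 @ $2 = $390

195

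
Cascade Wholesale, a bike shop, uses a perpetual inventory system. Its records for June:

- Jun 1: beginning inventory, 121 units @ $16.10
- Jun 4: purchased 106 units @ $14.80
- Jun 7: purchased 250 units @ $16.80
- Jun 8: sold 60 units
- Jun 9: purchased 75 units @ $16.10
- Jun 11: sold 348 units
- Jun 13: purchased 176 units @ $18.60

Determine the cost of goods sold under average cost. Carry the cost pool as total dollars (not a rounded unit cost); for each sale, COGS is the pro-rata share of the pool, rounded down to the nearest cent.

After Jun 1: 121 on hand, pool $1,948.10 (≈ $16.1000 each)
After Jun 4: 227 on hand, pool $3,516.90 (≈ $15.4930 each)
After Jun 7: 477 on hand, pool $7,716.90 (≈ $16.1780 each)
Jun 8, sell 60: 60/477 × $7,716.90 → $970.67
After Jun 9: 492 on hand, pool $7,953.73 (≈ $16.1661 each)
Jun 11, sell 348: 348/492 × $7,953.73 → $5,625.80
After Jun 13: 320 on hand, pool $5,601.53 (≈ $17.5048 each)
Total COGS = $970.67 + $5,625.80 = $6,596.47
Ending inventory (cost pool remaining) = $5,601.53
Check: goods available $12,198.00 = COGS $6,596.47 + ending $5,601.53

COGS = $6,596.47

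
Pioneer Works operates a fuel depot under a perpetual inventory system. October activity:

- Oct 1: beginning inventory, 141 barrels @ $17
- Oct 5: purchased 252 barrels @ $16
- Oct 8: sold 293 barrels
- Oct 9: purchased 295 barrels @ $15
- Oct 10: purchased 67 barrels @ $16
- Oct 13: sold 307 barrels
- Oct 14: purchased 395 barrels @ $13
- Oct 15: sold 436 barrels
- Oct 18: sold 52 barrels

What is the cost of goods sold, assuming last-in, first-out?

Oct 8, 293 sold [LIFO — newest first]: 252 @ $16 + 41 @ $17 = $4,729
Oct 13, 307 sold [LIFO — newest first]: 67 @ $16 + 240 @ $15 = $4,672
Oct 15, 436 sold [LIFO — newest first]: 395 @ $13 + 41 @ $15 = $5,750
Oct 18, 52 sold [LIFO — newest first]: 14 @ $15 + 38 @ $17 = $856
Total COGS = $4,729 + $4,672 + $5,750 + $856 = $16,007
Ending inventory: 62 @ $17 = $1,054

COGS = $16,007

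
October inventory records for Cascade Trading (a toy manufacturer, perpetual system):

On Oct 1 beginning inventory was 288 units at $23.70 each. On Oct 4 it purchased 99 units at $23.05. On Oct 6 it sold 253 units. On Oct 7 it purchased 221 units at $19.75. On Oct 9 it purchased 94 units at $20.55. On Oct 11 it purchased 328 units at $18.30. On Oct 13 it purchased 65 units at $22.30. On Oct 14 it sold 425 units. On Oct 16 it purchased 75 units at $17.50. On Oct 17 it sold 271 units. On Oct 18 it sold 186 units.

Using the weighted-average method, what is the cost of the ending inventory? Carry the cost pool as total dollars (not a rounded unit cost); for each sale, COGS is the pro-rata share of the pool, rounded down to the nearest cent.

Ending inventory = $688.85

After Oct 1: 288 on hand, pool $6,825.60 (≈ $23.7000 each)
After Oct 4: 387 on hand, pool $9,107.55 (≈ $23.5337 each)
Oct 6, sell 253: 253/387 × $9,107.55 → $5,954.03
After Oct 7: 355 on hand, pool $7,518.27 (≈ $21.1782 each)
After Oct 9: 449 on hand, pool $9,449.97 (≈ $21.0467 each)
After Oct 11: 777 on hand, pool $15,452.37 (≈ $19.8872 each)
After Oct 13: 842 on hand, pool $16,901.87 (≈ $20.0735 each)
Oct 14, sell 425: 425/842 × $16,901.87 → $8,531.22
After Oct 16: 492 on hand, pool $9,683.15 (≈ $19.6812 each)
Oct 17, sell 271: 271/492 × $9,683.15 → $5,333.60
Oct 18, sell 186: 186/221 × $4,349.55 → $3,660.70
Total COGS = $5,954.03 + $8,531.22 + $5,333.60 + $3,660.70 = $23,479.55
Ending inventory (cost pool remaining) = $688.85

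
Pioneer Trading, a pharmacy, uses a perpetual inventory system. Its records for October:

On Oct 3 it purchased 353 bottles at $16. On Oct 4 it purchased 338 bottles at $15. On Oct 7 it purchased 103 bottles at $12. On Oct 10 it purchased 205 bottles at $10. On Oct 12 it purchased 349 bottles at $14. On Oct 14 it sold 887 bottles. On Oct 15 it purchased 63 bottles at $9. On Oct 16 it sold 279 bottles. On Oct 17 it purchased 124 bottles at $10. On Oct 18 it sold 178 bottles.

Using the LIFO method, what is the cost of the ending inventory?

Oct 14, 887 sold [LIFO — newest first]: 349 @ $14 + 205 @ $10 + 103 @ $12 + 230 @ $15 = $11,622
Oct 16, 279 sold [LIFO — newest first]: 63 @ $9 + 108 @ $15 + 108 @ $16 = $3,915
Oct 18, 178 sold [LIFO — newest first]: 124 @ $10 + 54 @ $16 = $2,104
Total COGS = $11,622 + $3,915 + $2,104 = $17,641
Ending inventory: 191 @ $16 = $3,056
Check: goods available $20,697 = COGS $17,641 + ending $3,056

Ending inventory = $3,056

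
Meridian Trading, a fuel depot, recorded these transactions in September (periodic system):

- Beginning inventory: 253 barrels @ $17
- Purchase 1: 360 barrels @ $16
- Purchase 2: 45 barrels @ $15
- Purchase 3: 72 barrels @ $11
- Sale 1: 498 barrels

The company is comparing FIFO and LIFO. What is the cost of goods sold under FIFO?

COGS = $8,221

FIFO COGS: 253 @ $17 + 245 @ $16 = $8,221
LIFO COGS: 72 @ $11 + 45 @ $15 + 360 @ $16 + 21 @ $17 = $7,584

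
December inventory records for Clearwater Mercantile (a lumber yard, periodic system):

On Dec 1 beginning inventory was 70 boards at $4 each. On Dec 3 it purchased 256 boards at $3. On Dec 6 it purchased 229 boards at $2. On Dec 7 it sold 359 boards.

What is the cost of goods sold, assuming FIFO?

COGS = $1,114

Dec 7, 359 sold [FIFO — oldest first]: 70 @ $4 + 256 @ $3 + 33 @ $2 = $1,114
Ending inventory: 196 @ $2 = $392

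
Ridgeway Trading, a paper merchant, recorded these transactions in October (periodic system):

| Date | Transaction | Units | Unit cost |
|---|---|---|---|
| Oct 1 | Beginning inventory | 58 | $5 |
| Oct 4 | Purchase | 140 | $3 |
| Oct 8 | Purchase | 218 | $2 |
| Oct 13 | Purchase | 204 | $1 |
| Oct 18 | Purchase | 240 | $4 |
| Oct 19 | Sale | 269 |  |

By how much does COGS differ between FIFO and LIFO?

FIFO COGS: 58 @ $5 + 140 @ $3 + 71 @ $2 = $852
LIFO COGS: 240 @ $4 + 29 @ $1 = $989
Difference = |$852 − $989| = $137

$137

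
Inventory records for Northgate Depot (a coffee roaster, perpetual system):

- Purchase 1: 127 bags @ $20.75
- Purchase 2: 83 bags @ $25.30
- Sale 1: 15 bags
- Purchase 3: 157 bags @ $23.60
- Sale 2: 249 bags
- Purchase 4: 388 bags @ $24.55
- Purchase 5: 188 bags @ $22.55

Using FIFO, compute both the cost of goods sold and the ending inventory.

Sale 1 (15) [FIFO — oldest first]: 15 @ $20.75 = $311.25
Sale 2 (249) [FIFO — oldest first]: 112 @ $20.75 + 83 @ $25.30 + 54 @ $23.60 = $5,698.30
Total COGS = $311.25 + $5,698.30 = $6,009.55
Ending inventory: 103 @ $23.60 + 388 @ $24.55 + 188 @ $22.55 = $16,195.60

COGS = $6,009.55; ending inventory = $16,195.60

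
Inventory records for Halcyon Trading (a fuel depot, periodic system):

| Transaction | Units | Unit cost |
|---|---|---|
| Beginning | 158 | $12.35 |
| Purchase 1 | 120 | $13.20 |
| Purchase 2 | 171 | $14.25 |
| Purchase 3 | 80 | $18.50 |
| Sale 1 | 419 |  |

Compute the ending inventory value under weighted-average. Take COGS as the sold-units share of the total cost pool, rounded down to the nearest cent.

Ending inventory = $1,549.58

Sale 1, sell 419: 419/529 × $7,452.05 → $5,902.47
Ending inventory (cost pool remaining) = $1,549.58
Check: goods available $7,452.05 = COGS $5,902.47 + ending $1,549.58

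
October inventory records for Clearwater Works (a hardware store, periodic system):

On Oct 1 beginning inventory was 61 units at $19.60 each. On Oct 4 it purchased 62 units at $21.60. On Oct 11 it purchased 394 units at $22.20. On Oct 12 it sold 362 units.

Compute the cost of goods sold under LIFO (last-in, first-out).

Oct 12, 362 sold [LIFO — newest first]: 362 @ $22.20 = $8,036.40
Ending inventory: 61 @ $19.60 + 62 @ $21.60 + 32 @ $22.20 = $3,245.20

COGS = $8,036.40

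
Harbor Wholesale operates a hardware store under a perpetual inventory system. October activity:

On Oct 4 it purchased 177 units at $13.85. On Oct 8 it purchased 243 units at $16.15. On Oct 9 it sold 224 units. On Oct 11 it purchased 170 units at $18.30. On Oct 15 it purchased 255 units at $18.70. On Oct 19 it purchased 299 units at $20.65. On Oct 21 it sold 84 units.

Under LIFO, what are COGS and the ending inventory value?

Oct 9, 224 sold [LIFO — newest first]: 224 @ $16.15 = $3,617.60
Oct 21, 84 sold [LIFO — newest first]: 84 @ $20.65 = $1,734.60
Total COGS = $3,617.60 + $1,734.60 = $5,352.20
Ending inventory: 177 @ $13.85 + 19 @ $16.15 + 170 @ $18.30 + 255 @ $18.70 + 215 @ $20.65 = $15,077.55

COGS = $5,352.20; ending inventory = $15,077.55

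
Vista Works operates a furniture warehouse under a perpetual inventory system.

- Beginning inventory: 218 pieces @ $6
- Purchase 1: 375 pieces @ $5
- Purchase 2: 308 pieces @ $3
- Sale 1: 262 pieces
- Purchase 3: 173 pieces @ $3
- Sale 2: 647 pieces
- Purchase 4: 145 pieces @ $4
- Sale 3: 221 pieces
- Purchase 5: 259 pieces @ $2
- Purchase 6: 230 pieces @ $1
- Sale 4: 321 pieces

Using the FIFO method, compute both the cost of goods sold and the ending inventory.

COGS = $5,670; ending inventory = $284

Sale 1 (262) [FIFO — oldest first]: 218 @ $6 + 44 @ $5 = $1,528
Sale 2 (647) [FIFO — oldest first]: 331 @ $5 + 308 @ $3 + 8 @ $3 = $2,603
Sale 3 (221) [FIFO — oldest first]: 165 @ $3 + 56 @ $4 = $719
Sale 4 (321) [FIFO — oldest first]: 89 @ $4 + 232 @ $2 = $820
Total COGS = $1,528 + $2,603 + $719 + $820 = $5,670
Ending inventory: 27 @ $2 + 230 @ $1 = $284
Check: goods available $5,954 = COGS $5,670 + ending $284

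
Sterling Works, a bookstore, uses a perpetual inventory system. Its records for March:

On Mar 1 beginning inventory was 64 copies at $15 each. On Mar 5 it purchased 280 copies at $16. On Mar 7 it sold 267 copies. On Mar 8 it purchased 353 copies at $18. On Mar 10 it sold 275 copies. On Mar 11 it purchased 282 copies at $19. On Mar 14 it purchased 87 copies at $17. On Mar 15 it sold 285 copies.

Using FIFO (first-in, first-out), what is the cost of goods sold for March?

Mar 7, 267 sold [FIFO — oldest first]: 64 @ $15 + 203 @ $16 = $4,208
Mar 10, 275 sold [FIFO — oldest first]: 77 @ $16 + 198 @ $18 = $4,796
Mar 15, 285 sold [FIFO — oldest first]: 155 @ $18 + 130 @ $19 = $5,260
Total COGS = $4,208 + $4,796 + $5,260 = $14,264
Ending inventory: 152 @ $19 + 87 @ $17 = $4,367
Check: goods available $18,631 = COGS $14,264 + ending $4,367

COGS = $14,264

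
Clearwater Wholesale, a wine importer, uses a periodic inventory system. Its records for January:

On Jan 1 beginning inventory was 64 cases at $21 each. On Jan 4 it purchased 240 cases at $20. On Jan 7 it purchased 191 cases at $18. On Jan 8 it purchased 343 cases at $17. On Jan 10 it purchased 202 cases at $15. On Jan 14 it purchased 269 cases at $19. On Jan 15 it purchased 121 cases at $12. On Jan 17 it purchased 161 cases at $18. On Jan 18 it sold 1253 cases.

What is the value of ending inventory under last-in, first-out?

Jan 18, 1253 sold [LIFO — newest first]: 161 @ $18 + 121 @ $12 + 269 @ $19 + 202 @ $15 + 343 @ $17 + 157 @ $18 = $21,148
Ending inventory: 64 @ $21 + 240 @ $20 + 34 @ $18 = $6,756

Ending inventory = $6,756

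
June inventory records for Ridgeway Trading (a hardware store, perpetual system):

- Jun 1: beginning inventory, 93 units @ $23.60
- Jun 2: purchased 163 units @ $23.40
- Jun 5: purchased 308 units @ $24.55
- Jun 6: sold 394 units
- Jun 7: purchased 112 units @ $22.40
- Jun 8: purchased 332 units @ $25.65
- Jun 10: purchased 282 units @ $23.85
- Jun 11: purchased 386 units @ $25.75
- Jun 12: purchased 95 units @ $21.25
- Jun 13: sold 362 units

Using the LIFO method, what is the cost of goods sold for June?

COGS = $18,467.80

Jun 6, 394 sold [LIFO — newest first]: 308 @ $24.55 + 86 @ $23.40 = $9,573.80
Jun 13, 362 sold [LIFO — newest first]: 95 @ $21.25 + 267 @ $25.75 = $8,894.00
Total COGS = $9,573.80 + $8,894.00 = $18,467.80
Ending inventory: 93 @ $23.60 + 77 @ $23.40 + 112 @ $22.40 + 332 @ $25.65 + 282 @ $23.85 + 119 @ $25.75 = $24,811.15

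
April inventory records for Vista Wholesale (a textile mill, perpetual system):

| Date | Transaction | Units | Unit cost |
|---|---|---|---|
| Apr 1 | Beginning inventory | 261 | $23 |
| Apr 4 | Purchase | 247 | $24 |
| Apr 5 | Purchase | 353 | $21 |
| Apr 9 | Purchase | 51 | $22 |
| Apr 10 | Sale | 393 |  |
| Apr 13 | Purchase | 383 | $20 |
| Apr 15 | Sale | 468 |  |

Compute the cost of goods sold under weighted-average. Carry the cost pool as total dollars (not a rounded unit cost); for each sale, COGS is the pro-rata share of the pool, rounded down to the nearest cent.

COGS = $18,836.48

After Apr 1: 261 on hand, pool $6,003.00 (≈ $23.0000 each)
After Apr 4: 508 on hand, pool $11,931.00 (≈ $23.4862 each)
After Apr 5: 861 on hand, pool $19,344.00 (≈ $22.4669 each)
After Apr 9: 912 on hand, pool $20,466.00 (≈ $22.4408 each)
Apr 10, sell 393: 393/912 × $20,466.00 → $8,819.23
After Apr 13: 902 on hand, pool $19,306.77 (≈ $21.4044 each)
Apr 15, sell 468: 468/902 × $19,306.77 → $10,017.25
Total COGS = $8,819.23 + $10,017.25 = $18,836.48
Ending inventory (cost pool remaining) = $9,289.52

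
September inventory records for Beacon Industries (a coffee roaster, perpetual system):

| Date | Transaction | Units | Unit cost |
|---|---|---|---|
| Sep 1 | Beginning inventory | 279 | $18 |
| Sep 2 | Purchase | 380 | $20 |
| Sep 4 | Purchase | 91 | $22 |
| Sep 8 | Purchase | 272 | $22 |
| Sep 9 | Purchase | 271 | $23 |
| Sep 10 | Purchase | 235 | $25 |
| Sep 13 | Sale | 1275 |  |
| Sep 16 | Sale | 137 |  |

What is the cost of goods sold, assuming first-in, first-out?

COGS = $29,816

Sep 13, 1275 sold [FIFO — oldest first]: 279 @ $18 + 380 @ $20 + 91 @ $22 + 272 @ $22 + 253 @ $23 = $26,427
Sep 16, 137 sold [FIFO — oldest first]: 18 @ $23 + 119 @ $25 = $3,389
Total COGS = $26,427 + $3,389 = $29,816
Ending inventory: 116 @ $25 = $2,900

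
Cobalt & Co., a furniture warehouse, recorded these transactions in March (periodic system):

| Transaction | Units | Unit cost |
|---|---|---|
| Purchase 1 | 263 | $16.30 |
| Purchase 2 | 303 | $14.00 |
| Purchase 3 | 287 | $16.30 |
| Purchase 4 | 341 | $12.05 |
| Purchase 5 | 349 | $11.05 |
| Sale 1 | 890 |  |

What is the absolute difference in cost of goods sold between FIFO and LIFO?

FIFO COGS: 263 @ $16.30 + 303 @ $14.00 + 287 @ $16.30 + 37 @ $12.05 = $13,652.85
LIFO COGS: 349 @ $11.05 + 341 @ $12.05 + 200 @ $16.30 = $11,225.50
Difference = |$13,652.85 − $11,225.50| = $2,427.35

$2,427.35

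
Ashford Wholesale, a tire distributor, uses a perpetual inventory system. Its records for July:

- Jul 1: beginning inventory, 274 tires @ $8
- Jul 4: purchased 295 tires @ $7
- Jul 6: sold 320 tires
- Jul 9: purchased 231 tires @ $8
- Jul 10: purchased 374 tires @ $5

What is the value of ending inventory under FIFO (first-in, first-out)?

Ending inventory = $5,461

Jul 6, 320 sold [FIFO — oldest first]: 274 @ $8 + 46 @ $7 = $2,514
Ending inventory: 249 @ $7 + 231 @ $8 + 374 @ $5 = $5,461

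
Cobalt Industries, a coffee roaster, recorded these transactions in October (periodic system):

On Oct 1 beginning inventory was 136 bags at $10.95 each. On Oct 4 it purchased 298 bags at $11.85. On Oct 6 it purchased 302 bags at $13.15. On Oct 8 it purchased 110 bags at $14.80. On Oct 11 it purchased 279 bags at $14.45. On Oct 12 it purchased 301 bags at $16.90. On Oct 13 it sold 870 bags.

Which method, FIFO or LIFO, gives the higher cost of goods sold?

FIFO COGS: 136 @ $10.95 + 298 @ $11.85 + 302 @ $13.15 + 110 @ $14.80 + 24 @ $14.45 = $10,966.60
LIFO COGS: 301 @ $16.90 + 279 @ $14.45 + 110 @ $14.80 + 180 @ $13.15 = $13,113.45

LIFO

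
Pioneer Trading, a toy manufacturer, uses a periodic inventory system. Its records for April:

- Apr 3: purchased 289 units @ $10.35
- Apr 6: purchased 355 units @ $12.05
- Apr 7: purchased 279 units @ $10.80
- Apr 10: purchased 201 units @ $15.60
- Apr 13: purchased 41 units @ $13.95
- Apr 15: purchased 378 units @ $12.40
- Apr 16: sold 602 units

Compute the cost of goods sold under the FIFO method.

COGS = $6,762.80

Apr 16, 602 sold [FIFO — oldest first]: 289 @ $10.35 + 313 @ $12.05 = $6,762.80
Ending inventory: 42 @ $12.05 + 279 @ $10.80 + 201 @ $15.60 + 41 @ $13.95 + 378 @ $12.40 = $11,914.05
Check: goods available $18,676.85 = COGS $6,762.80 + ending $11,914.05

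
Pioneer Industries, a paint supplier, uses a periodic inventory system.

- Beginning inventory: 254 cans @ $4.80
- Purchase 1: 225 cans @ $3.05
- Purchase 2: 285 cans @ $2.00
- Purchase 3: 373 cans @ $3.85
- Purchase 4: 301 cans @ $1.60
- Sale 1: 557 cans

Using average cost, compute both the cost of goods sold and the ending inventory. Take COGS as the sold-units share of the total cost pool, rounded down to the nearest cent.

COGS = $1,701.63; ending inventory = $2,691.47

Sale 1, sell 557: 557/1438 × $4,393.10 → $1,701.63
Ending inventory (cost pool remaining) = $2,691.47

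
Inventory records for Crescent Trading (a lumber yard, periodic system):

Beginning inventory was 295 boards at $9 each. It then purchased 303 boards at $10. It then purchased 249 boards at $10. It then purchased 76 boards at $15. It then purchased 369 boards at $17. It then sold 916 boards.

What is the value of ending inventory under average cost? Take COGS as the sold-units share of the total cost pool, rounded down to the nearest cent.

Sale 1, sell 916: 916/1292 × $15,588.00 → $11,051.55
Ending inventory (cost pool remaining) = $4,536.45

Ending inventory = $4,536.45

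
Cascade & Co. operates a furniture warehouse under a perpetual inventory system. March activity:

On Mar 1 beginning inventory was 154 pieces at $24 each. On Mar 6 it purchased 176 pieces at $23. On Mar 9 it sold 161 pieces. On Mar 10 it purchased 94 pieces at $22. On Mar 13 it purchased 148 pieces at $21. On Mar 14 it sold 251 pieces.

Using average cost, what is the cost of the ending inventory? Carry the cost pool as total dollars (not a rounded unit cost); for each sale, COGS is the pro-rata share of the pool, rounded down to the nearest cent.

Ending inventory = $3,558.88

After Mar 1: 154 on hand, pool $3,696.00 (≈ $24.0000 each)
After Mar 6: 330 on hand, pool $7,744.00 (≈ $23.4667 each)
Mar 9, sell 161: 161/330 × $7,744.00 → $3,778.13
After Mar 10: 263 on hand, pool $6,033.87 (≈ $22.9425 each)
After Mar 13: 411 on hand, pool $9,141.87 (≈ $22.2430 each)
Mar 14, sell 251: 251/411 × $9,141.87 → $5,582.99
Total COGS = $3,778.13 + $5,582.99 = $9,361.12
Ending inventory (cost pool remaining) = $3,558.88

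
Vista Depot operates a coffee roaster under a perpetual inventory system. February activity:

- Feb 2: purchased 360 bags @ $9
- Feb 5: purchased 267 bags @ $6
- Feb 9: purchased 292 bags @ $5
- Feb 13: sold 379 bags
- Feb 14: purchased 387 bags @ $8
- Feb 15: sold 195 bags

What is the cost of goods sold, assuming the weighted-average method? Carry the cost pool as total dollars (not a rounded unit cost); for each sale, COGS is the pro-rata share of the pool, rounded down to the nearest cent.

COGS = $4,029.18

After Feb 2: 360 on hand, pool $3,240.00 (≈ $9.0000 each)
After Feb 5: 627 on hand, pool $4,842.00 (≈ $7.7225 each)
After Feb 9: 919 on hand, pool $6,302.00 (≈ $6.8575 each)
Feb 13, sell 379: 379/919 × $6,302.00 → $2,598.97
After Feb 14: 927 on hand, pool $6,799.03 (≈ $7.3344 each)
Feb 15, sell 195: 195/927 × $6,799.03 → $1,430.21
Total COGS = $2,598.97 + $1,430.21 = $4,029.18
Ending inventory (cost pool remaining) = $5,368.82
Check: goods available $9,398.00 = COGS $4,029.18 + ending $5,368.82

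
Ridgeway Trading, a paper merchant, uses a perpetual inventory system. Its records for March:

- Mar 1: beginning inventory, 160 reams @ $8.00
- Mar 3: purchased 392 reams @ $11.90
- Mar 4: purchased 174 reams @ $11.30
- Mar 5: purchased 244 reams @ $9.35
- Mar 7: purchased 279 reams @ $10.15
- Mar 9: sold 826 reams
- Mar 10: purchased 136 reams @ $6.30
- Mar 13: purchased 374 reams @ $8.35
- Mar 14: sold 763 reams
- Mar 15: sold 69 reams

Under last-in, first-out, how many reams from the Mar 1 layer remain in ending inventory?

Mar 9, 826 sold [LIFO — newest first]: 279 @ $10.15 + 244 @ $9.35 + 174 @ $11.30 + 129 @ $11.90 = $8,614.55
Mar 14, 763 sold [LIFO — newest first]: 374 @ $8.35 + 136 @ $6.30 + 253 @ $11.90 = $6,990.40
Mar 15, 69 sold [LIFO — newest first]: 10 @ $11.90 + 59 @ $8.00 = $591.00
Total COGS = $8,614.55 + $6,990.40 + $591.00 = $16,195.95
Ending inventory: 101 @ $8.00 = $808.00

101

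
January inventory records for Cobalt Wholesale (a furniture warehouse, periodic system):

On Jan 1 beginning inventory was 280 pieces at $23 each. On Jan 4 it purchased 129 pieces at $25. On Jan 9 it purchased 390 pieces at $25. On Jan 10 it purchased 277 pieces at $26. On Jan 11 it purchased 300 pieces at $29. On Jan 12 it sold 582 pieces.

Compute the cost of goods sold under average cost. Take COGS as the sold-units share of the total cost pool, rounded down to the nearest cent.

COGS = $14,937.85

Jan 12, sell 582: 582/1376 × $35,317.00 → $14,937.85
Ending inventory (cost pool remaining) = $20,379.15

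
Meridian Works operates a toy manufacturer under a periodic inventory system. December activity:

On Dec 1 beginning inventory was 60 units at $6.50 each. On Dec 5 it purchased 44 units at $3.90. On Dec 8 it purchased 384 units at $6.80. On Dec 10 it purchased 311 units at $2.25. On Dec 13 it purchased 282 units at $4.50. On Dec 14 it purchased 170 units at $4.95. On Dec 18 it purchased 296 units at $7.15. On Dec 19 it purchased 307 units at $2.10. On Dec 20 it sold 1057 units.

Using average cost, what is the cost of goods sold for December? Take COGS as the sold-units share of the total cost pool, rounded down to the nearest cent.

Dec 20, sell 1057: 1057/1854 × $8,744.15 → $4,985.20
Ending inventory (cost pool remaining) = $3,758.95

COGS = $4,985.20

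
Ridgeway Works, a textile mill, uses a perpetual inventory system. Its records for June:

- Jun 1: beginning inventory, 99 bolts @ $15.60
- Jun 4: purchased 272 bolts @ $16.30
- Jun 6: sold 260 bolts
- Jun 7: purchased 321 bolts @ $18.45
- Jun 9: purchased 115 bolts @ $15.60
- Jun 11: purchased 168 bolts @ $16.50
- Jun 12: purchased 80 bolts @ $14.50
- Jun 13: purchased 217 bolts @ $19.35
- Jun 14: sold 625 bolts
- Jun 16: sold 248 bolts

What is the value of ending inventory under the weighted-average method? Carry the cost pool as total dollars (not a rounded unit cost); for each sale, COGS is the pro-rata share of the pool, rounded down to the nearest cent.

After Jun 1: 99 on hand, pool $1,544.40 (≈ $15.6000 each)
After Jun 4: 371 on hand, pool $5,978.00 (≈ $16.1132 each)
Jun 6, sell 260: 260/371 × $5,978.00 → $4,189.43
After Jun 7: 432 on hand, pool $7,711.02 (≈ $17.8496 each)
After Jun 9: 547 on hand, pool $9,505.02 (≈ $17.3766 each)
After Jun 11: 715 on hand, pool $12,277.02 (≈ $17.1707 each)
After Jun 12: 795 on hand, pool $13,437.02 (≈ $16.9019 each)
After Jun 13: 1012 on hand, pool $17,635.97 (≈ $17.4268 each)
Jun 14, sell 625: 625/1012 × $17,635.97 → $10,891.77
Jun 16, sell 248: 248/387 × $6,744.20 → $4,321.86
Total COGS = $4,189.43 + $10,891.77 + $4,321.86 = $19,403.06
Ending inventory (cost pool remaining) = $2,422.34
Check: goods available $21,825.40 = COGS $19,403.06 + ending $2,422.34

Ending inventory = $2,422.34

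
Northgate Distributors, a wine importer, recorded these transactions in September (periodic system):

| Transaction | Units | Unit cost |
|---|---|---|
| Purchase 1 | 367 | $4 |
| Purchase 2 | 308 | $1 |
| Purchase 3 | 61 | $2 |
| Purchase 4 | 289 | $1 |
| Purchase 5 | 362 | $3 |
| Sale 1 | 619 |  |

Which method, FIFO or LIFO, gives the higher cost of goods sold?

FIFO

FIFO COGS: 367 @ $4 + 252 @ $1 = $1,720
LIFO COGS: 362 @ $3 + 257 @ $1 = $1,343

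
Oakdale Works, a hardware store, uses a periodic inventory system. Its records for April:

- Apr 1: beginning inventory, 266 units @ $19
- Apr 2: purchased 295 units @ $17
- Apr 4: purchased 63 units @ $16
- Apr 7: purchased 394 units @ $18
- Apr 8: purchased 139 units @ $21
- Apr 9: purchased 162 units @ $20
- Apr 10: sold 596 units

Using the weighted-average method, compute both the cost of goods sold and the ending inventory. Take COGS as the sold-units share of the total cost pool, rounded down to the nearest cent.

COGS = $10,992.78; ending inventory = $13,335.22

Apr 10, sell 596: 596/1319 × $24,328.00 → $10,992.78
Ending inventory (cost pool remaining) = $13,335.22
Check: goods available $24,328.00 = COGS $10,992.78 + ending $13,335.22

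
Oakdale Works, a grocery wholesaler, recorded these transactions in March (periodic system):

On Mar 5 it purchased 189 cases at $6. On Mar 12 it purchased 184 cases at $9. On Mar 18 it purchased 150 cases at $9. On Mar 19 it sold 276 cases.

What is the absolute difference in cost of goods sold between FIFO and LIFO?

FIFO COGS: 189 @ $6 + 87 @ $9 = $1,917
LIFO COGS: 150 @ $9 + 126 @ $9 = $2,484
Difference = |$1,917 − $2,484| = $567

$567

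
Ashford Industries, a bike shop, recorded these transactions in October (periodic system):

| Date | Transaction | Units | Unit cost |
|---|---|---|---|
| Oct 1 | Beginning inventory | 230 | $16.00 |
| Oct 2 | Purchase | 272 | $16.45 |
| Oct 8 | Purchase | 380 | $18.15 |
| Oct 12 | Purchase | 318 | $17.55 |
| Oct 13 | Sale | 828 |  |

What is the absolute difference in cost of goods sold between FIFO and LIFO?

$545.10

FIFO COGS: 230 @ $16.00 + 272 @ $16.45 + 326 @ $18.15 = $14,071.30
LIFO COGS: 318 @ $17.55 + 380 @ $18.15 + 130 @ $16.45 = $14,616.40
Difference = |$14,071.30 − $14,616.40| = $545.10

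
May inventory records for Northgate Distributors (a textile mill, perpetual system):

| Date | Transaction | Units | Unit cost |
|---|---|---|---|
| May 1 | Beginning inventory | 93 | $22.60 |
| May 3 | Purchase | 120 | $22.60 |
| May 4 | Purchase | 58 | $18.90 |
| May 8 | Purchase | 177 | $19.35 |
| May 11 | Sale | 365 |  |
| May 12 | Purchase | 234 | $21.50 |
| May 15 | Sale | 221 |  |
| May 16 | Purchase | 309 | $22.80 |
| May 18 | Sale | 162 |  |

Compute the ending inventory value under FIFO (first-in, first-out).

Ending inventory = $5,540.40

May 11, 365 sold [FIFO — oldest first]: 93 @ $22.60 + 120 @ $22.60 + 58 @ $18.90 + 94 @ $19.35 = $7,728.90
May 15, 221 sold [FIFO — oldest first]: 83 @ $19.35 + 138 @ $21.50 = $4,573.05
May 18, 162 sold [FIFO — oldest first]: 96 @ $21.50 + 66 @ $22.80 = $3,568.80
Total COGS = $7,728.90 + $4,573.05 + $3,568.80 = $15,870.75
Ending inventory: 243 @ $22.80 = $5,540.40
Check: goods available $21,411.15 = COGS $15,870.75 + ending $5,540.40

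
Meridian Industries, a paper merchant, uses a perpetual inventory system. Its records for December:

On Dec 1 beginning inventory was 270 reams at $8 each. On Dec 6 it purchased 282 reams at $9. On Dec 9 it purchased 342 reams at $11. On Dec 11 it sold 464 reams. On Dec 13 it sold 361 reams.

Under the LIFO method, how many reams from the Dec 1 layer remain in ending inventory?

Dec 11, 464 sold [LIFO — newest first]: 342 @ $11 + 122 @ $9 = $4,860
Dec 13, 361 sold [LIFO — newest first]: 160 @ $9 + 201 @ $8 = $3,048
Total COGS = $4,860 + $3,048 = $7,908
Ending inventory: 69 @ $8 = $552
Check: goods available $8,460 = COGS $7,908 + ending $552

69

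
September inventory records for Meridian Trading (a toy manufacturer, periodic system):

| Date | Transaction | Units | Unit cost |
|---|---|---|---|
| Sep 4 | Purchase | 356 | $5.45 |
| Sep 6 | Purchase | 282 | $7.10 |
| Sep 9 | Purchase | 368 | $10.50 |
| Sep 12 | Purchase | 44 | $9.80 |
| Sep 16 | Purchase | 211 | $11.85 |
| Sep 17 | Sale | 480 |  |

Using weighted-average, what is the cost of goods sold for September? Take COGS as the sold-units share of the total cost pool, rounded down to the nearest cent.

Sep 17, sell 480: 480/1261 × $10,737.95 → $4,087.40
Ending inventory (cost pool remaining) = $6,650.55
Check: goods available $10,737.95 = COGS $4,087.40 + ending $6,650.55

COGS = $4,087.40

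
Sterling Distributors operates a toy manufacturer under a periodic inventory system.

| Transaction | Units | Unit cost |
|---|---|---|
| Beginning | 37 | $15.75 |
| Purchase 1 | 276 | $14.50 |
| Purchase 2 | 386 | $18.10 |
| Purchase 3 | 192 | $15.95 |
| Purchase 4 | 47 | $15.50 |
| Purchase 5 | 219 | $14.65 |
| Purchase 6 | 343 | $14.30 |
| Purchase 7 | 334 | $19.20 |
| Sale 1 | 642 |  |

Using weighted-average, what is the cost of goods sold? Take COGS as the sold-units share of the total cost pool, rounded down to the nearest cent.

Sale 1, sell 642: 642/1834 × $29,888.30 → $10,462.53
Ending inventory (cost pool remaining) = $19,425.77
Check: goods available $29,888.30 = COGS $10,462.53 + ending $19,425.77

COGS = $10,462.53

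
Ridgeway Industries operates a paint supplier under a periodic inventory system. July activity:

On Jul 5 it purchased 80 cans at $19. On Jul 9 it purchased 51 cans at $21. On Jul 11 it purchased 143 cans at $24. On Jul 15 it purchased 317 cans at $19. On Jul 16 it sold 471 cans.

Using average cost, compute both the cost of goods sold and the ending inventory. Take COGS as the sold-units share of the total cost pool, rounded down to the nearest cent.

Jul 16, sell 471: 471/591 × $12,046.00 → $9,600.11
Ending inventory (cost pool remaining) = $2,445.89
Check: goods available $12,046.00 = COGS $9,600.11 + ending $2,445.89

COGS = $9,600.11; ending inventory = $2,445.89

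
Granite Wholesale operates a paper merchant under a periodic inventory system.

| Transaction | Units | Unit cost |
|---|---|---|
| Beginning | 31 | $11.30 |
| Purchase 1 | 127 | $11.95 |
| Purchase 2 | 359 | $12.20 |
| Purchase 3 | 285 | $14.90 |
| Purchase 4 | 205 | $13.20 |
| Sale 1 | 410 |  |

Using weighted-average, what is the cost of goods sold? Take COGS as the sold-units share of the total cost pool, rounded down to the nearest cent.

COGS = $5,374.48

Sale 1, sell 410: 410/1007 × $13,200.25 → $5,374.48
Ending inventory (cost pool remaining) = $7,825.77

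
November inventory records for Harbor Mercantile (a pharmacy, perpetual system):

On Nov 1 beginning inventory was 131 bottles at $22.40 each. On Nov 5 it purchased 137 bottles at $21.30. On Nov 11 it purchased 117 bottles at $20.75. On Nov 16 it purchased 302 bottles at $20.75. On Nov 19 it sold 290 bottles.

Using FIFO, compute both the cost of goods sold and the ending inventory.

Nov 19, 290 sold [FIFO — oldest first]: 131 @ $22.40 + 137 @ $21.30 + 22 @ $20.75 = $6,309.00
Ending inventory: 95 @ $20.75 + 302 @ $20.75 = $8,237.75

COGS = $6,309.00; ending inventory = $8,237.75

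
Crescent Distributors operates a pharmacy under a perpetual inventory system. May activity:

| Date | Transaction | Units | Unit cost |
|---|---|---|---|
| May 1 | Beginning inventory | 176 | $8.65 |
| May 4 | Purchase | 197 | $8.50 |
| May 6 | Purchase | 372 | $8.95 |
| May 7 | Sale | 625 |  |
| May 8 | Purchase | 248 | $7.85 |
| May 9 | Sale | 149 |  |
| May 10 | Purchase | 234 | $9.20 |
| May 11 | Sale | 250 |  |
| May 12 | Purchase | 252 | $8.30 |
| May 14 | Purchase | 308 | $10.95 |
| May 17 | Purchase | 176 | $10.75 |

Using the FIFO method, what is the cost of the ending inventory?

May 7, 625 sold [FIFO — oldest first]: 176 @ $8.65 + 197 @ $8.50 + 252 @ $8.95 = $5,452.30
May 9, 149 sold [FIFO — oldest first]: 120 @ $8.95 + 29 @ $7.85 = $1,301.65
May 11, 250 sold [FIFO — oldest first]: 219 @ $7.85 + 31 @ $9.20 = $2,004.35
Total COGS = $5,452.30 + $1,301.65 + $2,004.35 = $8,758.30
Ending inventory: 203 @ $9.20 + 252 @ $8.30 + 308 @ $10.95 + 176 @ $10.75 = $9,223.80

Ending inventory = $9,223.80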